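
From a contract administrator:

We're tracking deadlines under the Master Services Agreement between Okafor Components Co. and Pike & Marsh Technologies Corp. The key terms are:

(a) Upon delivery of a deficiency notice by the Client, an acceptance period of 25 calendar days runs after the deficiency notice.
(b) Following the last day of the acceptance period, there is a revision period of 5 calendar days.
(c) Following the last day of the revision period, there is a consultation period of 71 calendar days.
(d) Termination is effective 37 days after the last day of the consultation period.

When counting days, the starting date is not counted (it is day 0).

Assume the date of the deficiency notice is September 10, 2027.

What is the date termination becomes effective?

Adding 25 calendar days to September 10, 2027 gives October 5, 2027, which is the last day of the acceptance period.
Adding 5 calendar days to October 5, 2027 gives October 10, 2027, which is the last day of the revision period.
The last day of the consultation period: October 10, 2027 + 71 days = December 20, 2027.
The date termination becomes effective: December 20, 2027 + 37 days = January 26, 2028.

January 26, 2028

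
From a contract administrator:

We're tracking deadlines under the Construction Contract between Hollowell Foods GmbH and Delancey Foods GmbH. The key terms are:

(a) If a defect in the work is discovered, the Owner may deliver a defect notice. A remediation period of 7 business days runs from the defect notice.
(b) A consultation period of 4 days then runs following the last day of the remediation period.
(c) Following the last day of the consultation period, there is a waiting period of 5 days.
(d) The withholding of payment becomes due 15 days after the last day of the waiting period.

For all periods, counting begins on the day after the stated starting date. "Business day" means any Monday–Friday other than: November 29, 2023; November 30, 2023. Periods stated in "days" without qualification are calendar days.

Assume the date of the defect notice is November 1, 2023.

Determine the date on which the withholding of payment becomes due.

From Wednesday, November 1, 2023, 7 business days (Nov 2, Nov 3, Nov 6, Nov 7, Nov 8, Nov 9, Nov 10, skipping weekends) brings us to Friday, November 10, 2023, which is the last day of the remediation period.
The last day of the consultation period: 4 calendar days after November 10, 2023 is November 14, 2023.
The last day of the waiting period: November 14, 2023 + 5 days = November 19, 2023.
The date on which the withholding of payment becomes due: November 19, 2023 + 15 days = December 4, 2023.

December 4, 2023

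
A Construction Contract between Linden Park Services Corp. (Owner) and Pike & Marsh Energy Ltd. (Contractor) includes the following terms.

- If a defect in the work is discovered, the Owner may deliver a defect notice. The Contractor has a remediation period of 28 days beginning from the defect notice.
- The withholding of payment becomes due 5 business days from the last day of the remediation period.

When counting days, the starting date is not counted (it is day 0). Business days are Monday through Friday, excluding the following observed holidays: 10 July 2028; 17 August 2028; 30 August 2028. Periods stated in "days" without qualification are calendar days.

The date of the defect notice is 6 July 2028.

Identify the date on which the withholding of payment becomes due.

10 August 2028

Adding 28 calendar days to 6 July 2028 gives 3 August 2028, which is the last day of the remediation period.
The date on which the withholding of payment becomes due: 5 business days after Thursday, 3 August 2028, skipping weekends — Aug 4, Aug 7, Aug 8, Aug 9, Aug 10 — lands on Thursday, 10 August 2028.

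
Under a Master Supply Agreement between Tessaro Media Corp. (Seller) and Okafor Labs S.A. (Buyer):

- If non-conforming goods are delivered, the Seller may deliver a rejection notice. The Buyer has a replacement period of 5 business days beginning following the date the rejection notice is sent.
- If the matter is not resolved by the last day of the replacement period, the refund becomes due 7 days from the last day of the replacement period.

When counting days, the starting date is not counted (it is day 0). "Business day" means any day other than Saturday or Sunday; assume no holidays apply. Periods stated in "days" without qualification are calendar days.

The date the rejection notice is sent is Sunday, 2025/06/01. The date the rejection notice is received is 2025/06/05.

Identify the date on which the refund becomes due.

From Sunday, 2025/06/01, 5 business days (Jun 2, Jun 3, Jun 4, Jun 5, Jun 6, skipping weekends) brings us to Friday, 2025/06/06, which is the last day of the replacement period.
Adding 7 calendar days to 2025/06/06 gives 2025/06/13, which is the date on which the refund becomes due.

2025/06/13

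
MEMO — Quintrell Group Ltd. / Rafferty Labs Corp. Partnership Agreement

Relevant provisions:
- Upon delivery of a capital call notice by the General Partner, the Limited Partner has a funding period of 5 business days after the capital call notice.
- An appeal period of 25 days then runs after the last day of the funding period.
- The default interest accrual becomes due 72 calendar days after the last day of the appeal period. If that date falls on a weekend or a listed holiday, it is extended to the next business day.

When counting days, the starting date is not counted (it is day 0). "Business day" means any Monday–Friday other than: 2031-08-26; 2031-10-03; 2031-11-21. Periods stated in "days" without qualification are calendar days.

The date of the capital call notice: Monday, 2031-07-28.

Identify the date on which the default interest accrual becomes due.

The last day of the funding period: 5 business days after Monday, 2031-07-28, skipping weekends — Jul 29, Jul 30, Jul 31, Aug 1, Aug 4 — lands on Monday, 2031-08-04.
The last day of the appeal period: 25 calendar days after 2031-08-04 is 2031-08-29.
The date on which the default interest accrual becomes due: 72 calendar days after 2031-08-29 is 2031-11-09. That falls on a Sunday, so it rolls to the next business day, Monday, 2031-11-10.

2031-11-10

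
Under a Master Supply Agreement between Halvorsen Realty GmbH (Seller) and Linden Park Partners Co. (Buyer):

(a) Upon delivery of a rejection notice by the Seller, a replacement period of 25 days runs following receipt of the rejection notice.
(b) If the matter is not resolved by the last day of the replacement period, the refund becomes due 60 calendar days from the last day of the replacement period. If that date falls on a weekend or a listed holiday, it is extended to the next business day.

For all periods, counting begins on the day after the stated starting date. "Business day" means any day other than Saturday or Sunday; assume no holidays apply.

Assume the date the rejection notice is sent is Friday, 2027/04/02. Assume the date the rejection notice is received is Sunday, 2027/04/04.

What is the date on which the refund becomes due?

Adding 25 calendar days to 2027/04/04 gives 2027/04/29, which is the last day of the replacement period.
Adding 60 calendar days to 2027/04/29 gives 2027/06/28, which is the date on which the refund becomes due. 2027/06/28 is a Monday, so no roll-forward applies.

2027/06/28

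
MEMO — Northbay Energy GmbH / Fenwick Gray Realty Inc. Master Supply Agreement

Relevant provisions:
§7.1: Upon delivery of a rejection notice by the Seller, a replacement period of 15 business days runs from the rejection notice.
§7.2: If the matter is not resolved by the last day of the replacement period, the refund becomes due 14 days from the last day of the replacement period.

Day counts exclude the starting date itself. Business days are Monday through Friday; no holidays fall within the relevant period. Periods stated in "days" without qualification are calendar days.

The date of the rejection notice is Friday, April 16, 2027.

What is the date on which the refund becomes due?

May 21, 2027

The last day of the replacement period: counting 15 business days from Friday, April 16, 2027 (Apr 19, Apr 20, Apr 21, Apr 22, …, May 5, May 6, May 7, skipping weekends) reaches Friday, May 7, 2027.
The date on which the refund becomes due: 14 calendar days after May 7, 2027 is May 21, 2027.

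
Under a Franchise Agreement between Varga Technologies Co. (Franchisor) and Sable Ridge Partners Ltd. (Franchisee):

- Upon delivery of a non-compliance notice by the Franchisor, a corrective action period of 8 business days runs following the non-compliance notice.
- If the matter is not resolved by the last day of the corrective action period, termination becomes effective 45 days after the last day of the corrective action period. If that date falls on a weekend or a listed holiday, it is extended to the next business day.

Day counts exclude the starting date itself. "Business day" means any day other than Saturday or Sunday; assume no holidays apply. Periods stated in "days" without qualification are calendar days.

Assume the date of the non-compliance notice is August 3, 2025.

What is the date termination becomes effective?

The last day of the corrective action period: counting 8 business days from Sunday, August 3, 2025 (Aug 4, Aug 5, Aug 6, Aug 7, Aug 8, Aug 11, Aug 12, Aug 13, skipping weekends) reaches Wednesday, August 13, 2025.
Adding 45 calendar days to August 13, 2025 gives September 27, 2025, which is the date termination becomes effective. That falls on a Saturday, so it rolls to the next business day, Monday, September 29, 2025.

September 29, 2025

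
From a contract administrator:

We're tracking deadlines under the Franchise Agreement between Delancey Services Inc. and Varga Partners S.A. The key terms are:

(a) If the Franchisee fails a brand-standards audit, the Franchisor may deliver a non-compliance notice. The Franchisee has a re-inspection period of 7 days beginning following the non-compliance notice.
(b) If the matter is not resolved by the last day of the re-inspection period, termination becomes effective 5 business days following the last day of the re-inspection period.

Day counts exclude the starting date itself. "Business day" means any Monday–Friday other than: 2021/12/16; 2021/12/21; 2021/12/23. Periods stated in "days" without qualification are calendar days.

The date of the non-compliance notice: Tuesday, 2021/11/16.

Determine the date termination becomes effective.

The last day of the re-inspection period: 2021/11/16 + 7 days = 2021/11/23.
The date termination becomes effective: counting 5 business days from Tuesday, 2021/11/23 (Nov 24, Nov 25, Nov 26, Nov 29, Nov 30, skipping weekends) reaches Tuesday, 2021/11/30.

2021/11/30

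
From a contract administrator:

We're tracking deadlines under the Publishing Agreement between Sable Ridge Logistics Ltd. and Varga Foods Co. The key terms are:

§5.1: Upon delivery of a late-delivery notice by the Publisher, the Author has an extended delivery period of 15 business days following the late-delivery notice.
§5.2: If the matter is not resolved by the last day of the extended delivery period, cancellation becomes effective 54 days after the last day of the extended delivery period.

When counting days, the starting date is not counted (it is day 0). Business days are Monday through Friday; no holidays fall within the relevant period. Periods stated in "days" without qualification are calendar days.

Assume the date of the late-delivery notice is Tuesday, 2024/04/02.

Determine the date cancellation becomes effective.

The last day of the extended delivery period: 15 business days after Tuesday, 2024/04/02, skipping weekends — Apr 3, Apr 4, Apr 5, Apr 8, …, Apr 19, Apr 22, Apr 23 — lands on Tuesday, 2024/04/23.
The date cancellation becomes effective: 54 calendar days after 2024/04/23 is 2024/06/16.

2024/06/16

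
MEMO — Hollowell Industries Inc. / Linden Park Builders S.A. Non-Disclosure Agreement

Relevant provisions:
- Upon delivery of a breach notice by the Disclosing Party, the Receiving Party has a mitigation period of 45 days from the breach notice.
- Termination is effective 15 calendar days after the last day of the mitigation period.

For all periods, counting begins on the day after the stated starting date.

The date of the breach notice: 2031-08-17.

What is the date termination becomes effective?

The last day of the mitigation period: 45 calendar days after 2031-08-17 is 2031-10-01.
The date termination becomes effective: 2031-10-01 + 15 days = 2031-10-16.

2031-10-16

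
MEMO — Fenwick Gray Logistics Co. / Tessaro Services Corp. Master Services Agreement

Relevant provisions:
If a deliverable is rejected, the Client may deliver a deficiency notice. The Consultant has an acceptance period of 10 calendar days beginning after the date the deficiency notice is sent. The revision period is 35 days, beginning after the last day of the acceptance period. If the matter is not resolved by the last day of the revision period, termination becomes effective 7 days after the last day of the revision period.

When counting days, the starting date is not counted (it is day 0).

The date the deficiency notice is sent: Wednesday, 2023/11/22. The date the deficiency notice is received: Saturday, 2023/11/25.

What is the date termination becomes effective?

2024/01/13

The last day of the acceptance period: 2023/11/22 + 10 days = 2023/12/02.
The last day of the revision period: 2023/12/02 + 35 days = 2024/01/06.
The date termination becomes effective: 7 calendar days after 2024/01/06 is 2024/01/13.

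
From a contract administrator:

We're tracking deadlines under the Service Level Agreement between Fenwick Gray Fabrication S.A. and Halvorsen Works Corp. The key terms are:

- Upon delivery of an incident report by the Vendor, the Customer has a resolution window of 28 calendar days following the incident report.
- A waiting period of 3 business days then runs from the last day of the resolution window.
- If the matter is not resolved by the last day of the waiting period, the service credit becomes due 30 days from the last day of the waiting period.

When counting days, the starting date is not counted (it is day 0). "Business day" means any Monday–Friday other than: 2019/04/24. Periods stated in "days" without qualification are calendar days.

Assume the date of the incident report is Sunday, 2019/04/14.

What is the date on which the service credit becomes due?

2019/06/14

The last day of the resolution window: 28 calendar days after 2019/04/14 is 2019/05/12.
The last day of the waiting period: 3 business days after Sunday, 2019/05/12, skipping weekends — May 13, May 14, May 15 — lands on Wednesday, 2019/05/15.
The date on which the service credit becomes due: 2019/05/15 + 30 days = 2019/06/14.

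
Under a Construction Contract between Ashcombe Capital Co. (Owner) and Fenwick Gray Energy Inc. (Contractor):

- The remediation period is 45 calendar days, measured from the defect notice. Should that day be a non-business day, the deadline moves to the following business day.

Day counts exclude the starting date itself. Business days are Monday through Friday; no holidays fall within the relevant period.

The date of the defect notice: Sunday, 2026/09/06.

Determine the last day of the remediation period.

2026/10/21

Adding 45 calendar days to 2026/09/06 gives 2026/10/21, which is the last day of the remediation period. 2026/10/21 is a Wednesday, so no roll-forward applies.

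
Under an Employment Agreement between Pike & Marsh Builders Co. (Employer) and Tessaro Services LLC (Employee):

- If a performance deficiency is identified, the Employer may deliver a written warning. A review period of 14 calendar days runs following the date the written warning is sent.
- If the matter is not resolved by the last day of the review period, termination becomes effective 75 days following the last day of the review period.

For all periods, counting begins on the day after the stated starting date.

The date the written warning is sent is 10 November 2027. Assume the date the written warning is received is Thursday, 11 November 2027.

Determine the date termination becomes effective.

7 February 2028

The last day of the review period: 14 calendar days after 10 November 2027 is 24 November 2027.
Adding 75 calendar days to 24 November 2027 gives 7 February 2028, which is the date termination becomes effective.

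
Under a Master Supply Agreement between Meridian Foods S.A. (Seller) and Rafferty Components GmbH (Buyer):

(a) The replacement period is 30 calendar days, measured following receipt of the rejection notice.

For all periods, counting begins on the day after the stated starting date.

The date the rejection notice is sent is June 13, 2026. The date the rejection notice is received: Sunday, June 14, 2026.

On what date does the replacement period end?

Adding 30 calendar days to June 14, 2026 gives July 14, 2026, which is the last day of the replacement period.

July 14, 2026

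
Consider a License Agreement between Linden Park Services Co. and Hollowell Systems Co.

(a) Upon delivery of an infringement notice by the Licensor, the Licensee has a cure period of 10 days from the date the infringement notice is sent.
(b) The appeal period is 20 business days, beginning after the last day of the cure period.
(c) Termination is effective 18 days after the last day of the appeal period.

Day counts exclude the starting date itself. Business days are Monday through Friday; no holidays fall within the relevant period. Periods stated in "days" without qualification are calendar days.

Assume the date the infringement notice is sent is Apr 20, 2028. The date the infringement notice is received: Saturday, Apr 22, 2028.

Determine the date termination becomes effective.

Adding 10 calendar days to Apr 20, 2028 gives Apr 30, 2028, which is the last day of the cure period.
The last day of the appeal period: counting 20 business days from Sunday, Apr 30, 2028 (May 1, May 2, May 3, May 4, …, May 24, May 25, May 26, skipping weekends) reaches Friday, May 26, 2028.
The date termination becomes effective: May 26, 2028 + 18 days = Jun 13, 2028.

Jun 13, 2028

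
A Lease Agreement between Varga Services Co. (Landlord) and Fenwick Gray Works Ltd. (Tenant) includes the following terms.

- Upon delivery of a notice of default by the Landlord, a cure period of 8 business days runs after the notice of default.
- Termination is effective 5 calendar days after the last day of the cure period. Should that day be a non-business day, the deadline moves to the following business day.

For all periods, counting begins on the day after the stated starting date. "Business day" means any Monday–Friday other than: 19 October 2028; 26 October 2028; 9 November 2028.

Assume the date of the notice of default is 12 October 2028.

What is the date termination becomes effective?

30 October 2028

From Thursday, 12 October 2028, 8 business days (Oct 13, Oct 16, Oct 17, Oct 18, Oct 20, Oct 23, Oct 24, Oct 25, skipping weekends and the listed holiday on Oct 19) brings us to Wednesday, 25 October 2028, which is the last day of the cure period.
The date termination becomes effective: 25 October 2028 + 5 days = 30 October 2028. 30 October 2028 is a Monday and is not a listed holiday, so no roll-forward applies.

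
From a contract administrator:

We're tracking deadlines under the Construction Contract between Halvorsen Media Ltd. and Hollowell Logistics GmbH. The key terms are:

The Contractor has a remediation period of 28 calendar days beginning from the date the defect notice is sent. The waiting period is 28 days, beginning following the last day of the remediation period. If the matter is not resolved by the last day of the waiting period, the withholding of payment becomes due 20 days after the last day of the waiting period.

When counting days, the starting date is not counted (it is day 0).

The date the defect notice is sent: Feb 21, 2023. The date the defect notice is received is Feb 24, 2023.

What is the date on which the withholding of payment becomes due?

May 8, 2023

The last day of the remediation period: Feb 21, 2023 + 28 days = Mar 21, 2023.
The last day of the waiting period: Mar 21, 2023 + 28 days = Apr 18, 2023.
The date on which the withholding of payment becomes due: Apr 18, 2023 + 20 days = May 8, 2023.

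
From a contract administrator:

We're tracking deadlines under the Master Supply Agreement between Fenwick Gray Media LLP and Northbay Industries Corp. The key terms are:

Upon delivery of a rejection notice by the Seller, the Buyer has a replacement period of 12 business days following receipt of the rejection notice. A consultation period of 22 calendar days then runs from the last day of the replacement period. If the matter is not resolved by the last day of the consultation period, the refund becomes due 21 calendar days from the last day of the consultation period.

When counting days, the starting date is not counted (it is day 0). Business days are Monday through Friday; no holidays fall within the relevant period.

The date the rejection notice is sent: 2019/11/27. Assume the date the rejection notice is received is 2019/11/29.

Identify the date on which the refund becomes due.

2020/01/29

The last day of the replacement period: 12 business days after Friday, 2019/11/29, skipping weekends — Dec 2, Dec 3, Dec 4, Dec 5, …, Dec 13, Dec 16, Dec 17 — lands on Tuesday, 2019/12/17.
Adding 22 calendar days to 2019/12/17 gives 2020/01/08, which is the last day of the consultation period.
The date on which the refund becomes due: 21 calendar days after 2020/01/08 is 2020/01/29.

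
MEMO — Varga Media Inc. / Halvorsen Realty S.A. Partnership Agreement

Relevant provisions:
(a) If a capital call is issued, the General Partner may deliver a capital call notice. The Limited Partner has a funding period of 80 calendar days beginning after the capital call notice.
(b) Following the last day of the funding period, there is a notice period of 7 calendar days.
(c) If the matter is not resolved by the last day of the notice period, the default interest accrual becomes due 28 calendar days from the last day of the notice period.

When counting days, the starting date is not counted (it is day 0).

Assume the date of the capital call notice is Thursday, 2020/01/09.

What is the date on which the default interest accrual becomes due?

Adding 80 calendar days to 2020/01/09 gives 2020/03/29, which is the last day of the funding period.
The last day of the notice period: 2020/03/29 + 7 days = 2020/04/05.
The date on which the default interest accrual becomes due: 2020/04/05 + 28 days = 2020/05/03.

2020/05/03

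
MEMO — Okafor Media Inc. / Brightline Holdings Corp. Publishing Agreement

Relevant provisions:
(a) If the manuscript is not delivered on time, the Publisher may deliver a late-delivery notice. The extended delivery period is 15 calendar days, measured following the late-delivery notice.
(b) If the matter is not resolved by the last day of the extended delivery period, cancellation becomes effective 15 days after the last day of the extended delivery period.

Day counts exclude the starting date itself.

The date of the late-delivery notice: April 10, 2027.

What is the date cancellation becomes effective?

Adding 15 calendar days to April 10, 2027 gives April 25, 2027, which is the last day of the extended delivery period.
The date cancellation becomes effective: April 25, 2027 + 15 days = May 10, 2027.

May 10, 2027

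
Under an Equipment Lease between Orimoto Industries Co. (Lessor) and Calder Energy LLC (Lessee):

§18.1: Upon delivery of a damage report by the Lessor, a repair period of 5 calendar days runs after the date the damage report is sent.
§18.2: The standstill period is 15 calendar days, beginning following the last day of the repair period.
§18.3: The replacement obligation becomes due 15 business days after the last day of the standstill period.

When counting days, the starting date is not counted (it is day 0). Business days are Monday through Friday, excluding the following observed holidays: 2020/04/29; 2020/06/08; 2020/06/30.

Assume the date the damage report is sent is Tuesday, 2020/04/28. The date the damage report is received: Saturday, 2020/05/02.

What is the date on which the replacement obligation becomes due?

2020/06/09

Adding 5 calendar days to 2020/04/28 gives 2020/05/03, which is the last day of the repair period.
The last day of the standstill period: 15 calendar days after 2020/05/03 is 2020/05/18.
The date on which the replacement obligation becomes due: counting 15 business days from Monday, 2020/05/18 (May 19, May 20, May 21, May 22, …, Jun 4, Jun 5, Jun 9, skipping weekends and the listed holiday on Jun 8) reaches Tuesday, 2020/06/09.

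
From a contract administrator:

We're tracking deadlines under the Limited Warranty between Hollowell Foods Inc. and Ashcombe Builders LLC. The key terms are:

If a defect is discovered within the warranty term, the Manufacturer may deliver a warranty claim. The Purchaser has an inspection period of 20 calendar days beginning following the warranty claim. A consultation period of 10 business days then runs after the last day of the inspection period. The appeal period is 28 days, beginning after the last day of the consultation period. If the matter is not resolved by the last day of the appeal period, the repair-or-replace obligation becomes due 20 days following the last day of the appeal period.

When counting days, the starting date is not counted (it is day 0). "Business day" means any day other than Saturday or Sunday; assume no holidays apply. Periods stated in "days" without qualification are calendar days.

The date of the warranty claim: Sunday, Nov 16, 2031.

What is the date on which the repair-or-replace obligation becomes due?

Feb 5, 2032

The last day of the inspection period: Nov 16, 2031 + 20 days = Dec 6, 2031.
The last day of the consultation period: counting 10 business days from Saturday, Dec 6, 2031 (Dec 8, Dec 9, Dec 10, Dec 11, Dec 12, Dec 15, Dec 16, Dec 17, Dec 18, Dec 19, skipping weekends) reaches Friday, Dec 19, 2031.
The last day of the appeal period: Dec 19, 2031 + 28 days = Jan 16, 2032.
Adding 20 calendar days to Jan 16, 2032 gives Feb 5, 2032, which is the date on which the repair-or-replace obligation becomes due.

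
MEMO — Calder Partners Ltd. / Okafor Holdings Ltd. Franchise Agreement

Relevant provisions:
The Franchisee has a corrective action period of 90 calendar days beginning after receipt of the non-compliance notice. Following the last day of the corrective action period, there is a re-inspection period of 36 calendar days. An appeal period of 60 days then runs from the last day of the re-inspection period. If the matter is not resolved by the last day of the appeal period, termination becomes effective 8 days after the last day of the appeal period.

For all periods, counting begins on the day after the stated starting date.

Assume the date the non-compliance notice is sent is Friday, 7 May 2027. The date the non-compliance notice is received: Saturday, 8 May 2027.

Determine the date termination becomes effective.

18 November 2027

Adding 90 calendar days to 8 May 2027 gives 6 August 2027, which is the last day of the corrective action period.
The last day of the re-inspection period: 6 August 2027 + 36 days = 11 September 2027.
The last day of the appeal period: 60 calendar days after 11 September 2027 is 10 November 2027.
The date termination becomes effective: 10 November 2027 + 8 days = 18 November 2027.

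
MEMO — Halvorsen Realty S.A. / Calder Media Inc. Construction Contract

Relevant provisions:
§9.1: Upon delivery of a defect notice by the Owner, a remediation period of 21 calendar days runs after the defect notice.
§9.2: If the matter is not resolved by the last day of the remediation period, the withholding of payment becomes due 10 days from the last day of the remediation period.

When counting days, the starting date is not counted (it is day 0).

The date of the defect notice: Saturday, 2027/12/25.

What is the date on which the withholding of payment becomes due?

The last day of the remediation period: 21 calendar days after 2027/12/25 is 2028/01/15.
Adding 10 calendar days to 2028/01/15 gives 2028/01/25, which is the date on which the withholding of payment becomes due.

2028/01/25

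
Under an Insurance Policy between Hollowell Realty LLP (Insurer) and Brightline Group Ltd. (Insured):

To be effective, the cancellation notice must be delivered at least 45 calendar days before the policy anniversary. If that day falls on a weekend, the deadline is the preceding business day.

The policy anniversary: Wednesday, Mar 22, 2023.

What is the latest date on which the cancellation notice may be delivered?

Counting back 45 calendar days from Mar 22, 2023 gives Feb 5, 2023. That is a Sunday, so the deadline moves back to Friday, Feb 3, 2023.

Feb 3, 2023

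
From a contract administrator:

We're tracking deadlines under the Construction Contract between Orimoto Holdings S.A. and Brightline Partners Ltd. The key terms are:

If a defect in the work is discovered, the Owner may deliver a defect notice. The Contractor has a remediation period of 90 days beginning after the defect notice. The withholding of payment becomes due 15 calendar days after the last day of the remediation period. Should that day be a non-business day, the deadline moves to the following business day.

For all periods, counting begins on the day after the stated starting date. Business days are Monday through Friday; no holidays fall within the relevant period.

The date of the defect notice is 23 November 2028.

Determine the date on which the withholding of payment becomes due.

The last day of the remediation period: 23 November 2028 + 90 days = 21 February 2029.
Adding 15 calendar days to 21 February 2029 gives 8 March 2029, which is the date on which the withholding of payment becomes due. 8 March 2029 is a Thursday, so no roll-forward applies.

8 March 2029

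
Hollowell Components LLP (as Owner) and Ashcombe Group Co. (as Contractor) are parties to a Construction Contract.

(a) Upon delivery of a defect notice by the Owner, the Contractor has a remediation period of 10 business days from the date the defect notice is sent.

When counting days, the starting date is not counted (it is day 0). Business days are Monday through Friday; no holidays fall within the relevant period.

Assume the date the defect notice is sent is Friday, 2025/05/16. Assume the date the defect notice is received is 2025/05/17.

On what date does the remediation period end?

From Friday, 2025/05/16, 10 business days (May 19, May 20, May 21, May 22, May 23, May 26, May 27, May 28, May 29, May 30, skipping weekends) brings us to Friday, 2025/05/30, which is the last day of the remediation period.

2025/05/30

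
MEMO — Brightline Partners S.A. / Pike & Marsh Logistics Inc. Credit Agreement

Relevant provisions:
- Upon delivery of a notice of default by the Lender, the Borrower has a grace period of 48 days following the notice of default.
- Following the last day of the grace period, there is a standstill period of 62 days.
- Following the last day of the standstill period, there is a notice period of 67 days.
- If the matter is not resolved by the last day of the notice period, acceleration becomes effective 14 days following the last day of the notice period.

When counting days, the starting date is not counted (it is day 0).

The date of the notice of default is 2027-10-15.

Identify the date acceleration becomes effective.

Adding 48 calendar days to 2027-10-15 gives 2027-12-02, which is the last day of the grace period.
Adding 62 calendar days to 2027-12-02 gives 2028-02-02, which is the last day of the standstill period.
The last day of the notice period: 2028-02-02 + 67 days = 2028-04-09.
The date acceleration becomes effective: 14 calendar days after 2028-04-09 is 2028-04-23.

2028-04-23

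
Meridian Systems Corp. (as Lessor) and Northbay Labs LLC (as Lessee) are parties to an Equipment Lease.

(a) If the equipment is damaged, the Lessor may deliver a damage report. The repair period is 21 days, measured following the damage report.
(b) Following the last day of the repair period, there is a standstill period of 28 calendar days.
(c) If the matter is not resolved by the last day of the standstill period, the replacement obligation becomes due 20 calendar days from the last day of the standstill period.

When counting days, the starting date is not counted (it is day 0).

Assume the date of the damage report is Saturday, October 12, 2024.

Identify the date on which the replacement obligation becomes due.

The last day of the repair period: 21 calendar days after October 12, 2024 is November 2, 2024.
Adding 28 calendar days to November 2, 2024 gives November 30, 2024, which is the last day of the standstill period.
The date on which the replacement obligation becomes due: 20 calendar days after November 30, 2024 is December 20, 2024.

December 20, 2024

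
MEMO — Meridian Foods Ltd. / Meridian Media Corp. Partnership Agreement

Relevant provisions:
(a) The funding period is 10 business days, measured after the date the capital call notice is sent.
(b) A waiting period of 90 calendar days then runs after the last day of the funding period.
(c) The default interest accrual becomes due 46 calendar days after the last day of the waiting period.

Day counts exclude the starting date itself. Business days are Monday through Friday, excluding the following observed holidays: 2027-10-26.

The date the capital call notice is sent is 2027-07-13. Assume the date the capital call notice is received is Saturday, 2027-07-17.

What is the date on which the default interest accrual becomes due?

The last day of the funding period: counting 10 business days from Tuesday, 2027-07-13 (Jul 14, Jul 15, Jul 16, Jul 19, Jul 20, Jul 21, Jul 22, Jul 23, Jul 26, Jul 27, skipping weekends) reaches Tuesday, 2027-07-27.
The last day of the waiting period: 90 calendar days after 2027-07-27 is 2027-10-25.
The date on which the default interest accrual becomes due: 46 calendar days after 2027-10-25 is 2027-12-10.

2027-12-10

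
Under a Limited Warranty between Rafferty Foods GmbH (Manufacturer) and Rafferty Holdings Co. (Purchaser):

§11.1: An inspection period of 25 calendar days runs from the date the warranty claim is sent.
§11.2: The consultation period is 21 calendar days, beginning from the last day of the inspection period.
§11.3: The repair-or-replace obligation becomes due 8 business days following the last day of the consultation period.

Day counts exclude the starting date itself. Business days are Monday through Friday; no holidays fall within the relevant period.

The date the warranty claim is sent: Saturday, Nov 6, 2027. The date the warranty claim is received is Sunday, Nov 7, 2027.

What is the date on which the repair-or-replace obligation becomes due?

Jan 3, 2028

The last day of the inspection period: Nov 6, 2027 + 25 days = Dec 1, 2027.
Adding 21 calendar days to Dec 1, 2027 gives Dec 22, 2027, which is the last day of the consultation period.
The date on which the repair-or-replace obligation becomes due: 8 business days after Wednesday, Dec 22, 2027, skipping weekends — Dec 23, Dec 24, Dec 27, Dec 28, Dec 29, Dec 30, Dec 31, Jan 3 — lands on Monday, Jan 3, 2028.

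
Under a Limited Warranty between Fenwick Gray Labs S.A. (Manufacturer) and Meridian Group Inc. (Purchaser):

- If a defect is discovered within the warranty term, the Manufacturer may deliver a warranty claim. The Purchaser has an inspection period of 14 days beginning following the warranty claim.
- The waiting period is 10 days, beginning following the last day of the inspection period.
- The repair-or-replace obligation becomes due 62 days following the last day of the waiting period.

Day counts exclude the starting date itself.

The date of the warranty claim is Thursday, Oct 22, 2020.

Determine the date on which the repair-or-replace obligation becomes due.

The last day of the inspection period: Oct 22, 2020 + 14 days = Nov 5, 2020.
Adding 10 calendar days to Nov 5, 2020 gives Nov 15, 2020, which is the last day of the waiting period.
Adding 62 calendar days to Nov 15, 2020 gives Jan 16, 2021, which is the date on which the repair-or-replace obligation becomes due.

Jan 16, 2021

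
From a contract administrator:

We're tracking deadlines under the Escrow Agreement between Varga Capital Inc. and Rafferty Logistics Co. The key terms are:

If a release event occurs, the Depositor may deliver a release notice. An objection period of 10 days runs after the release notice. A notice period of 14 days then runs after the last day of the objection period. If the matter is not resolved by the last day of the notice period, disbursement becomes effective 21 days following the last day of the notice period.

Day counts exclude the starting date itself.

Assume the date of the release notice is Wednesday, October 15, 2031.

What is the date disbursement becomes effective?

November 29, 2031

The last day of the objection period: October 15, 2031 + 10 days = October 25, 2031.
Adding 14 calendar days to October 25, 2031 gives November 8, 2031, which is the last day of the notice period.
The date disbursement becomes effective: 21 calendar days after November 8, 2031 is November 29, 2031.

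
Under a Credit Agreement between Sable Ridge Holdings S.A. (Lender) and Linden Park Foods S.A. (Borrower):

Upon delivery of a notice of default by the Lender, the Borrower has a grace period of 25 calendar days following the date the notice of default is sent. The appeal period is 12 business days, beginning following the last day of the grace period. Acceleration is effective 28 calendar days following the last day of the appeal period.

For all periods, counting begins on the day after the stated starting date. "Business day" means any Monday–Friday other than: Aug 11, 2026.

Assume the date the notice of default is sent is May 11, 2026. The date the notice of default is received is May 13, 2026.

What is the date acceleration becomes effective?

Jul 21, 2026

The last day of the grace period: 25 calendar days after May 11, 2026 is Jun 5, 2026.
From Friday, Jun 5, 2026, 12 business days (Jun 8, Jun 9, Jun 10, Jun 11, …, Jun 19, Jun 22, Jun 23, skipping weekends) brings us to Tuesday, Jun 23, 2026, which is the last day of the appeal period.
Adding 28 calendar days to Jun 23, 2026 gives Jul 21, 2026, which is the date acceleration becomes effective.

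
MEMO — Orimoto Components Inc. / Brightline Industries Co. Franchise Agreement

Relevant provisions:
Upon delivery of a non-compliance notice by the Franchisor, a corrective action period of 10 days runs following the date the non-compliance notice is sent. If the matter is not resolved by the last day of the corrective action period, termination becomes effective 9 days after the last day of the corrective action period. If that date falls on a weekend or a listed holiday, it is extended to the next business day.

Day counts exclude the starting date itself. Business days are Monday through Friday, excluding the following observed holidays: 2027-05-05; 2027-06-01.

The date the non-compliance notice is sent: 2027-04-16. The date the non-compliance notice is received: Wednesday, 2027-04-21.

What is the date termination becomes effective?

The last day of the corrective action period: 10 calendar days after 2027-04-16 is 2027-04-26.
The date termination becomes effective: 2027-04-26 + 9 days = 2027-05-05. That falls on Wednesday, a listed holiday, so it rolls to the next business day, Thursday, 2027-05-06.

2027-05-06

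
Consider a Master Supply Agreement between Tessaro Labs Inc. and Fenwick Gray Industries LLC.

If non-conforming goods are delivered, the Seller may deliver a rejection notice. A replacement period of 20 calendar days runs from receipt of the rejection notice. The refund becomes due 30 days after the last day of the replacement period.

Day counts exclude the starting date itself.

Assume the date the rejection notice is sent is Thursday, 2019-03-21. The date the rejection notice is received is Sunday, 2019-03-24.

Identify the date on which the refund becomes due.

2019-05-13

The last day of the replacement period: 20 calendar days after 2019-03-24 is 2019-04-13.
The date on which the refund becomes due: 2019-04-13 + 30 days = 2019-05-13.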